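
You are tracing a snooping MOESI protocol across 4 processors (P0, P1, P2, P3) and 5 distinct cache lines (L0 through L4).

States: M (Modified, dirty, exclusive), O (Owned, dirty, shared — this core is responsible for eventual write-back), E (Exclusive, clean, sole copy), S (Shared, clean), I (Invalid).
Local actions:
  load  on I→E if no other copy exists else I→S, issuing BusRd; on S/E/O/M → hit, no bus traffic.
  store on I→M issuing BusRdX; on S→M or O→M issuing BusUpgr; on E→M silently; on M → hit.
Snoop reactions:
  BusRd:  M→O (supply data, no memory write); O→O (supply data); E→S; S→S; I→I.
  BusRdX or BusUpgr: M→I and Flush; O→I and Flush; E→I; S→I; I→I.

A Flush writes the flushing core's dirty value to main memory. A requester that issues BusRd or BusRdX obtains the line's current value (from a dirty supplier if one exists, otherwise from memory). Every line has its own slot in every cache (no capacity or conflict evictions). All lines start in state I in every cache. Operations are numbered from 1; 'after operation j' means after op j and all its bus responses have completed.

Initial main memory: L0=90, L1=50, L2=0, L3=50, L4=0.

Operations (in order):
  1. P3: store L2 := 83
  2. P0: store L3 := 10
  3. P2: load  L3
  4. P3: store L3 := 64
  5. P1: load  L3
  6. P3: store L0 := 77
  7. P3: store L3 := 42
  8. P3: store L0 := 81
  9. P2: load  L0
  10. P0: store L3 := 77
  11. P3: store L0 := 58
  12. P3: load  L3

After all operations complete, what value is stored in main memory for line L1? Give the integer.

memory[L1] = 50

  op1 P3: store L2 := 83 → I/I/I/M on L2; bus BusRdX; mem=0
  op2 P0: store L3 := 10 → M/I/I/I on L3; bus BusRdX; mem=50
  op3 P2: load  L3 → O/I/S/I on L3; bus BusRd; mem=50
  op4 P3: store L3 := 64 → I/I/I/M on L3; bus BusRdX Flush; mem=10
  op5 P1: load  L3 → I/S/I/O on L3; bus BusRd; mem=10
  op6 P3: store L0 := 77 → I/I/I/M on L0; bus BusRdX; mem=90
  op7 P3: store L3 := 42 → I/I/I/M on L3; bus BusUpgr; mem=10
  op8 P3: store L0 := 81 → I/I/I/M on L0; bus (none); mem=90
  op9 P2: load  L0 → I/I/S/O on L0; bus BusRd; mem=90
  op10 P0: store L3 := 77 → M/I/I/I on L3; bus BusRdX Flush; mem=42
  op11 P3: store L0 := 58 → I/I/I/M on L0; bus BusUpgr; mem=90
  op12 P3: load  L3 → O/I/I/S on L3; bus BusRd; mem=42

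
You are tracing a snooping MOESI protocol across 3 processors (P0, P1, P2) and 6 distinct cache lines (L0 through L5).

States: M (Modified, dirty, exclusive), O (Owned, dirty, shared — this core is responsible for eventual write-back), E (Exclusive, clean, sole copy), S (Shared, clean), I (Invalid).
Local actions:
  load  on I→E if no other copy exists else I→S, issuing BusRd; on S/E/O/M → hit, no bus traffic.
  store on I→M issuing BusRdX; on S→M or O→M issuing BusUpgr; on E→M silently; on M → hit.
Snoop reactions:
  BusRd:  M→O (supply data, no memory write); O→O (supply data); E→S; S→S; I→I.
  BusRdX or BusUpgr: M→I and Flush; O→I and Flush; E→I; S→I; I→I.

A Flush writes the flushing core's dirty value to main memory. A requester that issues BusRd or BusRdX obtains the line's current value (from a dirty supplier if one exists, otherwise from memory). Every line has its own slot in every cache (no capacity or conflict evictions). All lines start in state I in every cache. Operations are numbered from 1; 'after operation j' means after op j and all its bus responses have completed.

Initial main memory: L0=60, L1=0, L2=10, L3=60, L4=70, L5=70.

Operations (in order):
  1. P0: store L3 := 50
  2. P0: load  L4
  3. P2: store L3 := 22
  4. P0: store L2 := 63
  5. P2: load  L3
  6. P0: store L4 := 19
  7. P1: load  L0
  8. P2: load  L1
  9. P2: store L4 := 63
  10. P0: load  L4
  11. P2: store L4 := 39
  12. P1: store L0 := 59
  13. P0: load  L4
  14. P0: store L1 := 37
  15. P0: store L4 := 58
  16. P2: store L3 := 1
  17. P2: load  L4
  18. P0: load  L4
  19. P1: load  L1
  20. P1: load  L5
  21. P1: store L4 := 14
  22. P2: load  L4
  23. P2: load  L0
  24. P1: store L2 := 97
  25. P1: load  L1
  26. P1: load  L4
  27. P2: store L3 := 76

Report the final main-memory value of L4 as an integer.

memory[L4] = 58

  op1 P0: store L3 := 50 → M/I/I on L3; bus BusRdX; mem=60
  op2 P0: load  L4 → E/I/I on L4; bus BusRd; mem=70
  op3 P2: store L3 := 22 → I/I/M on L3; bus BusRdX Flush; mem=50
  op4 P0: store L2 := 63 → M/I/I on L2; bus BusRdX; mem=10
  op5 P2: load  L3 → I/I/M on L3; bus (none); mem=50
  op6 P0: store L4 := 19 → M/I/I on L4; bus (none); mem=70
  op7 P1: load  L0 → I/E/I on L0; bus BusRd; mem=60
  op8 P2: load  L1 → I/I/E on L1; bus BusRd; mem=0
  op9 P2: store L4 := 63 → I/I/M on L4; bus BusRdX Flush; mem=19
  op10 P0: load  L4 → S/I/O on L4; bus BusRd; mem=19
  op11 P2: store L4 := 39 → I/I/M on L4; bus BusUpgr; mem=19
  op12 P1: store L0 := 59 → I/M/I on L0; bus (none); mem=60
  op13 P0: load  L4 → S/I/O on L4; bus BusRd; mem=19
  op14 P0: store L1 := 37 → M/I/I on L1; bus BusRdX; mem=0
  op15 P0: store L4 := 58 → M/I/I on L4; bus BusUpgr Flush; mem=39
  op16 P2: store L3 := 1 → I/I/M on L3; bus (none); mem=50
  op17 P2: load  L4 → O/I/S on L4; bus BusRd; mem=39
  op18 P0: load  L4 → O/I/S on L4; bus (none); mem=39
  op19 P1: load  L1 → O/S/I on L1; bus BusRd; mem=0
  op20 P1: load  L5 → I/E/I on L5; bus BusRd; mem=70
  op21 P1: store L4 := 14 → I/M/I on L4; bus BusRdX Flush; mem=58
  op22 P2: load  L4 → I/O/S on L4; bus BusRd; mem=58
  op23 P2: load  L0 → I/O/S on L0; bus BusRd; mem=60
  op24 P1: store L2 := 97 → I/M/I on L2; bus BusRdX Flush; mem=63
  op25 P1: load  L1 → O/S/I on L1; bus (none); mem=0
  op26 P1: load  L4 → I/O/S on L4; bus (none); mem=58
  op27 P2: store L3 := 76 → I/I/M on L3; bus (none); mem=50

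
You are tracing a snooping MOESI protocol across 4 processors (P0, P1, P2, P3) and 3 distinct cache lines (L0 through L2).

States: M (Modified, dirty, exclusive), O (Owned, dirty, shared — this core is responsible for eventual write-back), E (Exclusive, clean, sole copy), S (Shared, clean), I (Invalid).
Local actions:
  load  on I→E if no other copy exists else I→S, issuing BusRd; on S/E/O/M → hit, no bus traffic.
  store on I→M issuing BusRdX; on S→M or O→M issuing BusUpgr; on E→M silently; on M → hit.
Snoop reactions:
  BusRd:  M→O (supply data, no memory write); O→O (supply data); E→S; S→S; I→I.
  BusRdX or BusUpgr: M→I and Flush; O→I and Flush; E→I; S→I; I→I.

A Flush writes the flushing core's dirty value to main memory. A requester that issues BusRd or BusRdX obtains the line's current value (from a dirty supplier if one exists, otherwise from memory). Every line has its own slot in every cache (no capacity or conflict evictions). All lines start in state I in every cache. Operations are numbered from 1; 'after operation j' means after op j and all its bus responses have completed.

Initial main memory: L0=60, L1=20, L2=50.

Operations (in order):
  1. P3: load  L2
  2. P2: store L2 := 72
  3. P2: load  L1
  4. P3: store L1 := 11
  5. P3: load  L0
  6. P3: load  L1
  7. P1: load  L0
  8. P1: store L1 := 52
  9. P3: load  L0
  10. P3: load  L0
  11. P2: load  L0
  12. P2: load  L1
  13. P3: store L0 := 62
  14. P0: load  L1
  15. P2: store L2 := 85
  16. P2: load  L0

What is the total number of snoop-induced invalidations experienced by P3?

step 1: P3: load  L2  ⟶  IIIE  (L2)  txn=BusRd  M[L2]=50
step 2: P2: store L2 := 72  ⟶  IIMI  (L2)  txn=BusRdX  M[L2]=50
step 3: P2: load  L1  ⟶  IIEI  (L1)  txn=BusRd  M[L1]=20
step 4: P3: store L1 := 11  ⟶  IIIM  (L1)  txn=BusRdX  M[L1]=20
step 5: P3: load  L0  ⟶  IIIE  (L0)  txn=BusRd  M[L0]=60
step 6: P3: load  L1  ⟶  IIIM  (L1)  txn=∅  M[L1]=20
step 7: P1: load  L0  ⟶  ISIS  (L0)  txn=BusRd  M[L0]=60
step 8: P1: store L1 := 52  ⟶  IMII  (L1)  txn=BusRdX+Flush  M[L1]=11
step 9: P3: load  L0  ⟶  ISIS  (L0)  txn=∅  M[L0]=60
step 10: P3: load  L0  ⟶  ISIS  (L0)  txn=∅  M[L0]=60
step 11: P2: load  L0  ⟶  ISSS  (L0)  txn=BusRd  M[L0]=60
step 12: P2: load  L1  ⟶  IOSI  (L1)  txn=BusRd  M[L1]=11
step 13: P3: store L0 := 62  ⟶  IIIM  (L0)  txn=BusUpgr  M[L0]=60
step 14: P0: load  L1  ⟶  SOSI  (L1)  txn=BusRd  M[L1]=11
step 15: P2: store L2 := 85  ⟶  IIMI  (L2)  txn=∅  M[L2]=50
step 16: P2: load  L0  ⟶  IISO  (L0)  txn=BusRd  M[L0]=60

invalidations = 2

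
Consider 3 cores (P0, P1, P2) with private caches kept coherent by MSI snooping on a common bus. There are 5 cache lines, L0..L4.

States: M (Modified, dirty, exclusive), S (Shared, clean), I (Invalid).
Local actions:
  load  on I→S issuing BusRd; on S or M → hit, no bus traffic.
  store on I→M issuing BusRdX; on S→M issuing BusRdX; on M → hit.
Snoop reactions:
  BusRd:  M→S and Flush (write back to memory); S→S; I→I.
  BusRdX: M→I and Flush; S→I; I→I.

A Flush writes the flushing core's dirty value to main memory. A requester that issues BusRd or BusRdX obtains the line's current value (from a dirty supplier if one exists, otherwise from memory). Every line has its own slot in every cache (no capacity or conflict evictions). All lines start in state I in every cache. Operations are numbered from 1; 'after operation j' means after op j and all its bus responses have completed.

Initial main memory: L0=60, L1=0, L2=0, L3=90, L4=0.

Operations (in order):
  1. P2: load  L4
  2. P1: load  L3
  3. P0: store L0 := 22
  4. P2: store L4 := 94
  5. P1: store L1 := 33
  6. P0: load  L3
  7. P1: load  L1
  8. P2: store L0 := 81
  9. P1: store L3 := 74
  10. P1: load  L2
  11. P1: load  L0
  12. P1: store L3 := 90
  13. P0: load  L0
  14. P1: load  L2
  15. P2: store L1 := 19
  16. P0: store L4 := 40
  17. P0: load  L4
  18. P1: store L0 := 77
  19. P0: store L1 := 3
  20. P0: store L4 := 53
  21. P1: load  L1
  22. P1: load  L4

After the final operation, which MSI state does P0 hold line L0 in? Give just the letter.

[1] P2: load  L4 | P0:I, P1:I, P2:S(0) | bus: BusRd
[2] P1: load  L3 | P0:I, P1:S(90), P2:I | bus: BusRd
[3] P0: store L0 := 22 | P0:M(22), P1:I, P2:I | bus: BusRdX
[4] P2: store L4 := 94 | P0:I, P1:I, P2:M(94) | bus: BusRdX
[5] P1: store L1 := 33 | P0:I, P1:M(33), P2:I | bus: BusRdX
[6] P0: load  L3 | P0:S(90), P1:S(90), P2:I | bus: BusRd
[7] P1: load  L1 | P0:I, P1:M(33), P2:I | bus: none
[8] P2: store L0 := 81 | P0:I, P1:I, P2:M(81) | bus: BusRdX,Flush
[9] P1: store L3 := 74 | P0:I, P1:M(74), P2:I | bus: BusRdX
[10] P1: load  L2 | P0:I, P1:S(0), P2:I | bus: BusRd
[11] P1: load  L0 | P0:I, P1:S(81), P2:S(81) | bus: BusRd,Flush
[12] P1: store L3 := 90 | P0:I, P1:M(90), P2:I | bus: none
[13] P0: load  L0 | P0:S(81), P1:S(81), P2:S(81) | bus: BusRd
[14] P1: load  L2 | P0:I, P1:S(0), P2:I | bus: none
[15] P2: store L1 := 19 | P0:I, P1:I, P2:M(19) | bus: BusRdX,Flush
[16] P0: store L4 := 40 | P0:M(40), P1:I, P2:I | bus: BusRdX,Flush
[17] P0: load  L4 | P0:M(40), P1:I, P2:I | bus: none
[18] P1: store L0 := 77 | P0:I, P1:M(77), P2:I | bus: BusRdX
[19] P0: store L1 := 3 | P0:M(3), P1:I, P2:I | bus: BusRdX,Flush
[20] P0: store L4 := 53 | P0:M(53), P1:I, P2:I | bus: none
[21] P1: load  L1 | P0:S(3), P1:S(3), P2:I | bus: BusRd,Flush
[22] P1: load  L4 | P0:S(53), P1:S(53), P2:I | bus: BusRd,Flush

state = I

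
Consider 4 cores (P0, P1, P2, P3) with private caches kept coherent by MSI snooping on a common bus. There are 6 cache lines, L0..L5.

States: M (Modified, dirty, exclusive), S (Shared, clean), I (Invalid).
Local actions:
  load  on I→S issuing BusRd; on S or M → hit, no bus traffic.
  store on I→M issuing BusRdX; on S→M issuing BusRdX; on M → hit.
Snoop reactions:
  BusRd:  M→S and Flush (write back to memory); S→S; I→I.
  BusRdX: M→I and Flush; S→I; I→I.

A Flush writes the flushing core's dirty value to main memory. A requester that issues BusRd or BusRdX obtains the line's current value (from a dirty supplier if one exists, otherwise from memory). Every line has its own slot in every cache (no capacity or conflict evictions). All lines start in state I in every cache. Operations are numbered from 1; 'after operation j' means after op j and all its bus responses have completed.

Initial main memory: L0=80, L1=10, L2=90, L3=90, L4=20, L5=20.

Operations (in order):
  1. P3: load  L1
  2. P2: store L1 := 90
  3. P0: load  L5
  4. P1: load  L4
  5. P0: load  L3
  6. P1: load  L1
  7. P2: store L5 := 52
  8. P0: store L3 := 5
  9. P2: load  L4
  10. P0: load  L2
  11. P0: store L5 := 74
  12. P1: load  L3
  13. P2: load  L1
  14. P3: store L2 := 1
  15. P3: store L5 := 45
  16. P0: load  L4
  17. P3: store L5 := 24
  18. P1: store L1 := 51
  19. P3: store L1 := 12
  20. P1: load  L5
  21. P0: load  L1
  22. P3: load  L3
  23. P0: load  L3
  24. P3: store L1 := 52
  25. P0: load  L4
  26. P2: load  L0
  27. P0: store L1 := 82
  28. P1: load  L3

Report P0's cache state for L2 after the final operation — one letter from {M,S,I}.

state = I

[1] P3: load  L1 | P0:I, P1:I, P2:I, P3:S(10) | bus: BusRd
[2] P2: store L1 := 90 | P0:I, P1:I, P2:M(90), P3:I | bus: BusRdX
[3] P0: load  L5 | P0:S(20), P1:I, P2:I, P3:I | bus: BusRd
[4] P1: load  L4 | P0:I, P1:S(20), P2:I, P3:I | bus: BusRd
[5] P0: load  L3 | P0:S(90), P1:I, P2:I, P3:I | bus: BusRd
[6] P1: load  L1 | P0:I, P1:S(90), P2:S(90), P3:I | bus: BusRd,Flush
[7] P2: store L5 := 52 | P0:I, P1:I, P2:M(52), P3:I | bus: BusRdX
[8] P0: store L3 := 5 | P0:M(5), P1:I, P2:I, P3:I | bus: BusRdX
[9] P2: load  L4 | P0:I, P1:S(20), P2:S(20), P3:I | bus: BusRd
[10] P0: load  L2 | P0:S(90), P1:I, P2:I, P3:I | bus: BusRd
[11] P0: store L5 := 74 | P0:M(74), P1:I, P2:I, P3:I | bus: BusRdX,Flush
[12] P1: load  L3 | P0:S(5), P1:S(5), P2:I, P3:I | bus: BusRd,Flush
[13] P2: load  L1 | P0:I, P1:S(90), P2:S(90), P3:I | bus: none
[14] P3: store L2 := 1 | P0:I, P1:I, P2:I, P3:M(1) | bus: BusRdX
[15] P3: store L5 := 45 | P0:I, P1:I, P2:I, P3:M(45) | bus: BusRdX,Flush
[16] P0: load  L4 | P0:S(20), P1:S(20), P2:S(20), P3:I | bus: BusRd
[17] P3: store L5 := 24 | P0:I, P1:I, P2:I, P3:M(24) | bus: none
[18] P1: store L1 := 51 | P0:I, P1:M(51), P2:I, P3:I | bus: BusRdX
[19] P3: store L1 := 12 | P0:I, P1:I, P2:I, P3:M(12) | bus: BusRdX,Flush
[20] P1: load  L5 | P0:I, P1:S(24), P2:I, P3:S(24) | bus: BusRd,Flush
[21] P0: load  L1 | P0:S(12), P1:I, P2:I, P3:S(12) | bus: BusRd,Flush
[22] P3: load  L3 | P0:S(5), P1:S(5), P2:I, P3:S(5) | bus: BusRd
[23] P0: load  L3 | P0:S(5), P1:S(5), P2:I, P3:S(5) | bus: none
[24] P3: store L1 := 52 | P0:I, P1:I, P2:I, P3:M(52) | bus: BusRdX
[25] P0: load  L4 | P0:S(20), P1:S(20), P2:S(20), P3:I | bus: none
[26] P2: load  L0 | P0:I, P1:I, P2:S(80), P3:I | bus: BusRd
[27] P0: store L1 := 82 | P0:M(82), P1:I, P2:I, P3:I | bus: BusRdX,Flush
[28] P1: load  L3 | P0:S(5), P1:S(5), P2:I, P3:S(5) | bus: none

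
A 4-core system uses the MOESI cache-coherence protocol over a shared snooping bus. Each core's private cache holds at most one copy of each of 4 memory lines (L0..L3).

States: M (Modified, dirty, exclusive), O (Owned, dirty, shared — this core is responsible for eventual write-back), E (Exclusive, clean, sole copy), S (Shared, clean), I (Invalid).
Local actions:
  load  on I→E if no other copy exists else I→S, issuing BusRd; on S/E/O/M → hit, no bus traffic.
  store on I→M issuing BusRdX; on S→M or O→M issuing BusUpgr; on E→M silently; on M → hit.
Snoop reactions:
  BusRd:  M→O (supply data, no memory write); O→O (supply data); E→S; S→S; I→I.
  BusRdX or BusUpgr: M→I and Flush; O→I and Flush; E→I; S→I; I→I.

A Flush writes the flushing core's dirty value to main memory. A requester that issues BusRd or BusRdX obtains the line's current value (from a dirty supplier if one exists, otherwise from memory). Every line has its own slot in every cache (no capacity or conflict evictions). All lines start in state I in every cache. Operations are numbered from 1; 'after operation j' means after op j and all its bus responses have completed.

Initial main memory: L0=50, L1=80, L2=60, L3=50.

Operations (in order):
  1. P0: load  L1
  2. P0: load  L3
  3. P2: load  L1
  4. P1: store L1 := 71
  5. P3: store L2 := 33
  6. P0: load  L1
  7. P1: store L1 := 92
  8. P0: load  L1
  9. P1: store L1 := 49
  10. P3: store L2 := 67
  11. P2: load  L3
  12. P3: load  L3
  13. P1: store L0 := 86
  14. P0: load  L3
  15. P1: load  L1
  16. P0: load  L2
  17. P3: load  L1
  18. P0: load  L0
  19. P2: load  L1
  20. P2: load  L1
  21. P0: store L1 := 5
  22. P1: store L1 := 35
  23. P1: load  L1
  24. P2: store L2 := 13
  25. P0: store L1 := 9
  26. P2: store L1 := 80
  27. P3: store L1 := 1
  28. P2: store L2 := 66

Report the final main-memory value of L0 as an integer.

[1] P0: load  L1 | P0:E(80), P1:I, P2:I, P3:I | bus: BusRd
[2] P0: load  L3 | P0:E(50), P1:I, P2:I, P3:I | bus: BusRd
[3] P2: load  L1 | P0:S(80), P1:I, P2:S(80), P3:I | bus: BusRd
[4] P1: store L1 := 71 | P0:I, P1:M(71), P2:I, P3:I | bus: BusRdX
[5] P3: store L2 := 33 | P0:I, P1:I, P2:I, P3:M(33) | bus: BusRdX
[6] P0: load  L1 | P0:S(71), P1:O(71), P2:I, P3:I | bus: BusRd
[7] P1: store L1 := 92 | P0:I, P1:M(92), P2:I, P3:I | bus: BusUpgr
[8] P0: load  L1 | P0:S(92), P1:O(92), P2:I, P3:I | bus: BusRd
[9] P1: store L1 := 49 | P0:I, P1:M(49), P2:I, P3:I | bus: BusUpgr
[10] P3: store L2 := 67 | P0:I, P1:I, P2:I, P3:M(67) | bus: none
[11] P2: load  L3 | P0:S(50), P1:I, P2:S(50), P3:I | bus: BusRd
[12] P3: load  L3 | P0:S(50), P1:I, P2:S(50), P3:S(50) | bus: BusRd
[13] P1: store L0 := 86 | P0:I, P1:M(86), P2:I, P3:I | bus: BusRdX
[14] P0: load  L3 | P0:S(50), P1:I, P2:S(50), P3:S(50) | bus: none
[15] P1: load  L1 | P0:I, P1:M(49), P2:I, P3:I | bus: none
[16] P0: load  L2 | P0:S(67), P1:I, P2:I, P3:O(67) | bus: BusRd
[17] P3: load  L1 | P0:I, P1:O(49), P2:I, P3:S(49) | bus: BusRd
[18] P0: load  L0 | P0:S(86), P1:O(86), P2:I, P3:I | bus: BusRd
[19] P2: load  L1 | P0:I, P1:O(49), P2:S(49), P3:S(49) | bus: BusRd
[20] P2: load  L1 | P0:I, P1:O(49), P2:S(49), P3:S(49) | bus: none
[21] P0: store L1 := 5 | P0:M(5), P1:I, P2:I, P3:I | bus: BusRdX,Flush
[22] P1: store L1 := 35 | P0:I, P1:M(35), P2:I, P3:I | bus: BusRdX,Flush
[23] P1: load  L1 | P0:I, P1:M(35), P2:I, P3:I | bus: none
[24] P2: store L2 := 13 | P0:I, P1:I, P2:M(13), P3:I | bus: BusRdX,Flush
[25] P0: store L1 := 9 | P0:M(9), P1:I, P2:I, P3:I | bus: BusRdX,Flush
[26] P2: store L1 := 80 | P0:I, P1:I, P2:M(80), P3:I | bus: BusRdX,Flush
[27] P3: store L1 := 1 | P0:I, P1:I, P2:I, P3:M(1) | bus: BusRdX,Flush
[28] P2: store L2 := 66 | P0:I, P1:I, P2:M(66), P3:I | bus: none

memory[L0] = 50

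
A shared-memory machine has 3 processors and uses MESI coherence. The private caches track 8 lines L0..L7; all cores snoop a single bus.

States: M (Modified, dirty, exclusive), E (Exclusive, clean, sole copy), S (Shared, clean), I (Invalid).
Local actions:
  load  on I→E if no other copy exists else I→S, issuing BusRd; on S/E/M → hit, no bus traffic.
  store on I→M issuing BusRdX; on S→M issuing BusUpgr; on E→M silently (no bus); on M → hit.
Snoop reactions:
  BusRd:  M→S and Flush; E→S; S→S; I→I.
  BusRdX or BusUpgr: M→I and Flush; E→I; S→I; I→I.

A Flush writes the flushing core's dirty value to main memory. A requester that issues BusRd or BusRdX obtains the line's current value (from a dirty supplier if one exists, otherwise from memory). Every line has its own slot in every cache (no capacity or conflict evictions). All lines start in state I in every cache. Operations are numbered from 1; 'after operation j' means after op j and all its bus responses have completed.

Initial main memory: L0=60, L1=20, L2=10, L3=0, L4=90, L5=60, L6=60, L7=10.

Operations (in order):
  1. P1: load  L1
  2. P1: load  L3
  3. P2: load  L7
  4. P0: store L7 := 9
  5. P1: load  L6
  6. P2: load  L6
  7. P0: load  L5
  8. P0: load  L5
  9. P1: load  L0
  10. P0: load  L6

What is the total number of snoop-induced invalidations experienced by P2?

invalidations = 1

1. P1: load  L1  bus=[BusRd]  L1: P0=I P1=E P2=I  mem[L1]=20
2. P1: load  L3  bus=[BusRd]  L3: P0=I P1=E P2=I  mem[L3]=0
3. P2: load  L7  bus=[BusRd]  L7: P0=I P1=I P2=E  mem[L7]=10
4. P0: store L7 := 9  bus=[BusRdX]  L7: P0=M P1=I P2=I  mem[L7]=10
5. P1: load  L6  bus=[BusRd]  L6: P0=I P1=E P2=I  mem[L6]=60
6. P2: load  L6  bus=[BusRd]  L6: P0=I P1=S P2=S  mem[L6]=60
7. P0: load  L5  bus=[BusRd]  L5: P0=E P1=I P2=I  mem[L5]=60
8. P0: load  L5  bus=[-]  L5: P0=E P1=I P2=I  mem[L5]=60
9. P1: load  L0  bus=[BusRd]  L0: P0=I P1=E P2=I  mem[L0]=60
10. P0: load  L6  bus=[BusRd]  L6: P0=S P1=S P2=S  mem[L6]=60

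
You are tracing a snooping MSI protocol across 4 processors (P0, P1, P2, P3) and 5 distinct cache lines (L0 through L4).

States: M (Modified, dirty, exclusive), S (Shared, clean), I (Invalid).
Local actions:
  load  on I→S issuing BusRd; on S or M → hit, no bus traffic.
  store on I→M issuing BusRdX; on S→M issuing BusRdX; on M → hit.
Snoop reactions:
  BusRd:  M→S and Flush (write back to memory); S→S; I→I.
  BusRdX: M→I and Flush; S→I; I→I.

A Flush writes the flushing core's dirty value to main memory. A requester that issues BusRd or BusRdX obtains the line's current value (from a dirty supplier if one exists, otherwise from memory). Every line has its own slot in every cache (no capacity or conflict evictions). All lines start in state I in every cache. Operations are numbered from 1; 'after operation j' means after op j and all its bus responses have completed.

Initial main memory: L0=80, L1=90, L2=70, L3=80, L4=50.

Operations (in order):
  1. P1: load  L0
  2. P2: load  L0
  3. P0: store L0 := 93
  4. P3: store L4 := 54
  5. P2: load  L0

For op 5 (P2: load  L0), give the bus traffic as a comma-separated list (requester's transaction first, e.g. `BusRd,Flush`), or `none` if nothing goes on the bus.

1. P1: load  L0  bus=[BusRd]  L0: P0=I P1=S P2=I P3=I  mem[L0]=80
2. P2: load  L0  bus=[BusRd]  L0: P0=I P1=S P2=S P3=I  mem[L0]=80
3. P0: store L0 := 93  bus=[BusRdX]  L0: P0=M P1=I P2=I P3=I  mem[L0]=80
4. P3: store L4 := 54  bus=[BusRdX]  L4: P0=I P1=I P2=I P3=M  mem[L4]=50
5. P2: load  L0  bus=[BusRd,Flush]  L0: P0=S P1=I P2=S P3=I  mem[L0]=93

bus = BusRd,Flush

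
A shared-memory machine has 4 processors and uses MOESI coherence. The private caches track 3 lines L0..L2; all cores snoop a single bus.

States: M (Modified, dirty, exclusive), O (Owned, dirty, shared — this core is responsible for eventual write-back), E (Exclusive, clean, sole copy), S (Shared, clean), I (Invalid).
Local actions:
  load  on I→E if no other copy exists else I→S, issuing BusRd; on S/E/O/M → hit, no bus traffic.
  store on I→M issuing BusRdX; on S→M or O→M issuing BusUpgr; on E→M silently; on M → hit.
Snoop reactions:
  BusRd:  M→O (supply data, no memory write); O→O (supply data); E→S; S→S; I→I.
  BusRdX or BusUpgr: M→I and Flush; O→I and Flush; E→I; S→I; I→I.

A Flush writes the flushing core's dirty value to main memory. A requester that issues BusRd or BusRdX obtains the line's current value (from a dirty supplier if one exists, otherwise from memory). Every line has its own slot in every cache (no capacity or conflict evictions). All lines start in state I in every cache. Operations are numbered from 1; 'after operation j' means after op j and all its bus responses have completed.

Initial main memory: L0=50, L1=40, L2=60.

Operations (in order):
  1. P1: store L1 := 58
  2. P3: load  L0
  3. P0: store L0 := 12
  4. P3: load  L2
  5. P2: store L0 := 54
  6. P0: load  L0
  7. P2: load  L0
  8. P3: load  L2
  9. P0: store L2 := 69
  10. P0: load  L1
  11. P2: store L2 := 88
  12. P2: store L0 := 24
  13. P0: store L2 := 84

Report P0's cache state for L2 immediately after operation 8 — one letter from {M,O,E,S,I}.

state = I

step 1: P1: store L1 := 58  ⟶  IMII  (L1)  txn=BusRdX  M[L1]=40
step 2: P3: load  L0  ⟶  IIIE  (L0)  txn=BusRd  M[L0]=50
step 3: P0: store L0 := 12  ⟶  MIII  (L0)  txn=BusRdX  M[L0]=50
step 4: P3: load  L2  ⟶  IIIE  (L2)  txn=BusRd  M[L2]=60
step 5: P2: store L0 := 54  ⟶  IIMI  (L0)  txn=BusRdX+Flush  M[L0]=12
step 6: P0: load  L0  ⟶  SIOI  (L0)  txn=BusRd  M[L0]=12
step 7: P2: load  L0  ⟶  SIOI  (L0)  txn=∅  M[L0]=12
step 8: P3: load  L2  ⟶  IIIE  (L2)  txn=∅  M[L2]=60
step 9: P0: store L2 := 69  ⟶  MIII  (L2)  txn=BusRdX  M[L2]=60
step 10: P0: load  L1  ⟶  SOII  (L1)  txn=BusRd  M[L1]=40
step 11: P2: store L2 := 88  ⟶  IIMI  (L2)  txn=BusRdX+Flush  M[L2]=69
step 12: P2: store L0 := 24  ⟶  IIMI  (L0)  txn=BusUpgr  M[L0]=12
step 13: P0: store L2 := 84  ⟶  MIII  (L2)  txn=BusRdX+Flush  M[L2]=88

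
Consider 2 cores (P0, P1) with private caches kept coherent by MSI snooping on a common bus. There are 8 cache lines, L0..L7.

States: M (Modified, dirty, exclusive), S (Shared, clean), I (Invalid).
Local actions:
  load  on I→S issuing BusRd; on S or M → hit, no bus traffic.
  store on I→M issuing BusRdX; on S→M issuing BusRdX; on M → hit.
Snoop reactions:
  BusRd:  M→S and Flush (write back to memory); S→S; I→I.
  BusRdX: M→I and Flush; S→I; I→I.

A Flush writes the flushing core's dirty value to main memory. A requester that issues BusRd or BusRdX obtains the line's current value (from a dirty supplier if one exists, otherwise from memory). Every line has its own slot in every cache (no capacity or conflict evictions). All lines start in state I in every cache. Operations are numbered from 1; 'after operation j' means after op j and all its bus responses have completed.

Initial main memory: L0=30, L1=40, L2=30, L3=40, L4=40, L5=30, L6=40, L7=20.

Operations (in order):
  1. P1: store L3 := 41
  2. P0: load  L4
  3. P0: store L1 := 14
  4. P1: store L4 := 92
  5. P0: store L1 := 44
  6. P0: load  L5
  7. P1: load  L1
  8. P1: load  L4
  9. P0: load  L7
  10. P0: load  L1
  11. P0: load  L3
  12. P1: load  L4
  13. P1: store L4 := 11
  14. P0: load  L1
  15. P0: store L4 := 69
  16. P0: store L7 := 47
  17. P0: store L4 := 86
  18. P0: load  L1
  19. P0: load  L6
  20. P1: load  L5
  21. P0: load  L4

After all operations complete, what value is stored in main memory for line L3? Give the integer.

memory[L3] = 41

[1] P1: store L3 := 41 | P0:I, P1:M(41) | bus: BusRdX
[2] P0: load  L4 | P0:S(40), P1:I | bus: BusRd
[3] P0: store L1 := 14 | P0:M(14), P1:I | bus: BusRdX
[4] P1: store L4 := 92 | P0:I, P1:M(92) | bus: BusRdX
[5] P0: store L1 := 44 | P0:M(44), P1:I | bus: none
[6] P0: load  L5 | P0:S(30), P1:I | bus: BusRd
[7] P1: load  L1 | P0:S(44), P1:S(44) | bus: BusRd,Flush
[8] P1: load  L4 | P0:I, P1:M(92) | bus: none
[9] P0: load  L7 | P0:S(20), P1:I | bus: BusRd
[10] P0: load  L1 | P0:S(44), P1:S(44) | bus: none
[11] P0: load  L3 | P0:S(41), P1:S(41) | bus: BusRd,Flush
[12] P1: load  L4 | P0:I, P1:M(92) | bus: none
[13] P1: store L4 := 11 | P0:I, P1:M(11) | bus: none
[14] P0: load  L1 | P0:S(44), P1:S(44) | bus: none
[15] P0: store L4 := 69 | P0:M(69), P1:I | bus: BusRdX,Flush
[16] P0: store L7 := 47 | P0:M(47), P1:I | bus: BusRdX
[17] P0: store L4 := 86 | P0:M(86), P1:I | bus: none
[18] P0: load  L1 | P0:S(44), P1:S(44) | bus: none
[19] P0: load  L6 | P0:S(40), P1:I | bus: BusRd
[20] P1: load  L5 | P0:S(30), P1:S(30) | bus: BusRd
[21] P0: load  L4 | P0:M(86), P1:I | bus: none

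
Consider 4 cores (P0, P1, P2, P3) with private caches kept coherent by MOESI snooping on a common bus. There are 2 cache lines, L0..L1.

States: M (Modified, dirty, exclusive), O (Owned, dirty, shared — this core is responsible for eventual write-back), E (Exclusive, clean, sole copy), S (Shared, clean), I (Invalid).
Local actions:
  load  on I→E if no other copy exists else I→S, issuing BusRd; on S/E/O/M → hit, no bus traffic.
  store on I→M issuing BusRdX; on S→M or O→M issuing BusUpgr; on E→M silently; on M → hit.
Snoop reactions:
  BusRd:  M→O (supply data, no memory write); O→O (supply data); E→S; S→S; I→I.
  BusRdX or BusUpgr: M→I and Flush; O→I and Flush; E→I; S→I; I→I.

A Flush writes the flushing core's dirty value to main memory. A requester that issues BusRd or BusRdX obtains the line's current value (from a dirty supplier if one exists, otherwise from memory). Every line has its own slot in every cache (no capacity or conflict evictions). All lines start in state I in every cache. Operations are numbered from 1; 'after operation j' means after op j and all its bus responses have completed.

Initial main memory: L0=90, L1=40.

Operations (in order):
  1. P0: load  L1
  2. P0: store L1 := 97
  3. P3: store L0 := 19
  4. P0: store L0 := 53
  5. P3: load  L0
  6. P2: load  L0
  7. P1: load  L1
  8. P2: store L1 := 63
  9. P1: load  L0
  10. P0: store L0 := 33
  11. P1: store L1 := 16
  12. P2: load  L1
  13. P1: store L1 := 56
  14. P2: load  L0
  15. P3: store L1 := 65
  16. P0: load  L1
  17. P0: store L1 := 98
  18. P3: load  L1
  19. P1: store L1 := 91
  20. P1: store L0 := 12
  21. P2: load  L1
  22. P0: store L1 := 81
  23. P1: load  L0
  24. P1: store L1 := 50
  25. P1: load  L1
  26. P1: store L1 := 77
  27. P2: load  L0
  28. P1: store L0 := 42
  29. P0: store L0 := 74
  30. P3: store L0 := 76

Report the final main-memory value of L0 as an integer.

[1] P0: load  L1 | P0:E(40), P1:I, P2:I, P3:I | bus: BusRd
[2] P0: store L1 := 97 | P0:M(97), P1:I, P2:I, P3:I | bus: none
[3] P3: store L0 := 19 | P0:I, P1:I, P2:I, P3:M(19) | bus: BusRdX
[4] P0: store L0 := 53 | P0:M(53), P1:I, P2:I, P3:I | bus: BusRdX,Flush
[5] P3: load  L0 | P0:O(53), P1:I, P2:I, P3:S(53) | bus: BusRd
[6] P2: load  L0 | P0:O(53), P1:I, P2:S(53), P3:S(53) | bus: BusRd
[7] P1: load  L1 | P0:O(97), P1:S(97), P2:I, P3:I | bus: BusRd
[8] P2: store L1 := 63 | P0:I, P1:I, P2:M(63), P3:I | bus: BusRdX,Flush
[9] P1: load  L0 | P0:O(53), P1:S(53), P2:S(53), P3:S(53) | bus: BusRd
[10] P0: store L0 := 33 | P0:M(33), P1:I, P2:I, P3:I | bus: BusUpgr
[11] P1: store L1 := 16 | P0:I, P1:M(16), P2:I, P3:I | bus: BusRdX,Flush
[12] P2: load  L1 | P0:I, P1:O(16), P2:S(16), P3:I | bus: BusRd
[13] P1: store L1 := 56 | P0:I, P1:M(56), P2:I, P3:I | bus: BusUpgr
[14] P2: load  L0 | P0:O(33), P1:I, P2:S(33), P3:I | bus: BusRd
[15] P3: store L1 := 65 | P0:I, P1:I, P2:I, P3:M(65) | bus: BusRdX,Flush
[16] P0: load  L1 | P0:S(65), P1:I, P2:I, P3:O(65) | bus: BusRd
[17] P0: store L1 := 98 | P0:M(98), P1:I, P2:I, P3:I | bus: BusUpgr,Flush
[18] P3: load  L1 | P0:O(98), P1:I, P2:I, P3:S(98) | bus: BusRd
[19] P1: store L1 := 91 | P0:I, P1:M(91), P2:I, P3:I | bus: BusRdX,Flush
[20] P1: store L0 := 12 | P0:I, P1:M(12), P2:I, P3:I | bus: BusRdX,Flush
[21] P2: load  L1 | P0:I, P1:O(91), P2:S(91), P3:I | bus: BusRd
[22] P0: store L1 := 81 | P0:M(81), P1:I, P2:I, P3:I | bus: BusRdX,Flush
[23] P1: load  L0 | P0:I, P1:M(12), P2:I, P3:I | bus: none
[24] P1: store L1 := 50 | P0:I, P1:M(50), P2:I, P3:I | bus: BusRdX,Flush
[25] P1: load  L1 | P0:I, P1:M(50), P2:I, P3:I | bus: none
[26] P1: store L1 := 77 | P0:I, P1:M(77), P2:I, P3:I | bus: none
[27] P2: load  L0 | P0:I, P1:O(12), P2:S(12), P3:I | bus: BusRd
[28] P1: store L0 := 42 | P0:I, P1:M(42), P2:I, P3:I | bus: BusUpgr
[29] P0: store L0 := 74 | P0:M(74), P1:I, P2:I, P3:I | bus: BusRdX,Flush
[30] P3: store L0 := 76 | P0:I, P1:I, P2:I, P3:M(76) | bus: BusRdX,Flush

memory[L0] = 74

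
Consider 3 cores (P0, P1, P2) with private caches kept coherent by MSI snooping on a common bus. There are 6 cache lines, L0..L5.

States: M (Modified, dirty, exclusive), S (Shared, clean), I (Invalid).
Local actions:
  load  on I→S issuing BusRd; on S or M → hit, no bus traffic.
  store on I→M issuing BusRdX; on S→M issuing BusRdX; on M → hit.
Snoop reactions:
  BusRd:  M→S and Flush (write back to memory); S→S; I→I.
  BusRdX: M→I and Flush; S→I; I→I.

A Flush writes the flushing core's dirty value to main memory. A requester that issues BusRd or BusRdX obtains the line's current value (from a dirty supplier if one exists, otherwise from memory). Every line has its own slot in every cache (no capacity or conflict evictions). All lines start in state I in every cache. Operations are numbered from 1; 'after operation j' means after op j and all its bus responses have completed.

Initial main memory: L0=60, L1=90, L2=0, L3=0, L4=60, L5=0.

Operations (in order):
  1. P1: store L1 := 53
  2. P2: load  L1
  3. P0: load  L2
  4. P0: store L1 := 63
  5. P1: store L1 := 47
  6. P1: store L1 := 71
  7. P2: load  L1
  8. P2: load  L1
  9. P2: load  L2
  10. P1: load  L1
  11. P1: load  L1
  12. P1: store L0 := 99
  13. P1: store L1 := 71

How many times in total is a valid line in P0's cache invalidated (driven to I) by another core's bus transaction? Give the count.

invalidations = 1

[1] P1: store L1 := 53 | P0:I, P1:M(53), P2:I | bus: BusRdX
[2] P2: load  L1 | P0:I, P1:S(53), P2:S(53) | bus: BusRd,Flush
[3] P0: load  L2 | P0:S(0), P1:I, P2:I | bus: BusRd
[4] P0: store L1 := 63 | P0:M(63), P1:I, P2:I | bus: BusRdX
[5] P1: store L1 := 47 | P0:I, P1:M(47), P2:I | bus: BusRdX,Flush
[6] P1: store L1 := 71 | P0:I, P1:M(71), P2:I | bus: none
[7] P2: load  L1 | P0:I, P1:S(71), P2:S(71) | bus: BusRd,Flush
[8] P2: load  L1 | P0:I, P1:S(71), P2:S(71) | bus: none
[9] P2: load  L2 | P0:S(0), P1:I, P2:S(0) | bus: BusRd
[10] P1: load  L1 | P0:I, P1:S(71), P2:S(71) | bus: none
[11] P1: load  L1 | P0:I, P1:S(71), P2:S(71) | bus: none
[12] P1: store L0 := 99 | P0:I, P1:M(99), P2:I | bus: BusRdX
[13] P1: store L1 := 71 | P0:I, P1:M(71), P2:I | bus: BusRdX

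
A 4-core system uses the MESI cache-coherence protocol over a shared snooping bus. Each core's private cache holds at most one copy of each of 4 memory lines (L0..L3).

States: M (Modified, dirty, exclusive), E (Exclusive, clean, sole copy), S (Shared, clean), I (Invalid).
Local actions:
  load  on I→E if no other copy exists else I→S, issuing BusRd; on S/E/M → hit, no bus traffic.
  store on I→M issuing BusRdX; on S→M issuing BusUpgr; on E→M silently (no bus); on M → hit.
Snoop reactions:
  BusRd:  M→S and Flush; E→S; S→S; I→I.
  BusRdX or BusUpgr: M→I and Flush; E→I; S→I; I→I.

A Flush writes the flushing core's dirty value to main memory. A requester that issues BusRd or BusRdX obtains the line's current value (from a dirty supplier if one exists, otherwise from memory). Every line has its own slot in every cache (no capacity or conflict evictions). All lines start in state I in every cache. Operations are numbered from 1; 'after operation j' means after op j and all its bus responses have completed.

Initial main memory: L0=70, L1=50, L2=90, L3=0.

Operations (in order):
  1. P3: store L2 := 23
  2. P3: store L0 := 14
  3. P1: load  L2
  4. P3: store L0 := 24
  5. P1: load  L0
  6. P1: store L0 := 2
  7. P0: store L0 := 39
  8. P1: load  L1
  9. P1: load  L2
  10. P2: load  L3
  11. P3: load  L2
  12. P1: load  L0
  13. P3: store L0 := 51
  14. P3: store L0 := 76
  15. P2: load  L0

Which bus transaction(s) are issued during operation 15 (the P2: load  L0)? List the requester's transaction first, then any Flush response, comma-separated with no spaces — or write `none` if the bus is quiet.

[1] P3: store L2 := 23 | P0:I, P1:I, P2:I, P3:M(23) | bus: BusRdX
[2] P3: store L0 := 14 | P0:I, P1:I, P2:I, P3:M(14) | bus: BusRdX
[3] P1: load  L2 | P0:I, P1:S(23), P2:I, P3:S(23) | bus: BusRd,Flush
[4] P3: store L0 := 24 | P0:I, P1:I, P2:I, P3:M(24) | bus: none
[5] P1: load  L0 | P0:I, P1:S(24), P2:I, P3:S(24) | bus: BusRd,Flush
[6] P1: store L0 := 2 | P0:I, P1:M(2), P2:I, P3:I | bus: BusUpgr
[7] P0: store L0 := 39 | P0:M(39), P1:I, P2:I, P3:I | bus: BusRdX,Flush
[8] P1: load  L1 | P0:I, P1:E(50), P2:I, P3:I | bus: BusRd
[9] P1: load  L2 | P0:I, P1:S(23), P2:I, P3:S(23) | bus: none
[10] P2: load  L3 | P0:I, P1:I, P2:E(0), P3:I | bus: BusRd
[11] P3: load  L2 | P0:I, P1:S(23), P2:I, P3:S(23) | bus: none
[12] P1: load  L0 | P0:S(39), P1:S(39), P2:I, P3:I | bus: BusRd,Flush
[13] P3: store L0 := 51 | P0:I, P1:I, P2:I, P3:M(51) | bus: BusRdX
[14] P3: store L0 := 76 | P0:I, P1:I, P2:I, P3:M(76) | bus: none
[15] P2: load  L0 | P0:I, P1:I, P2:S(76), P3:S(76) | bus: BusRd,Flush

bus = BusRd,Flush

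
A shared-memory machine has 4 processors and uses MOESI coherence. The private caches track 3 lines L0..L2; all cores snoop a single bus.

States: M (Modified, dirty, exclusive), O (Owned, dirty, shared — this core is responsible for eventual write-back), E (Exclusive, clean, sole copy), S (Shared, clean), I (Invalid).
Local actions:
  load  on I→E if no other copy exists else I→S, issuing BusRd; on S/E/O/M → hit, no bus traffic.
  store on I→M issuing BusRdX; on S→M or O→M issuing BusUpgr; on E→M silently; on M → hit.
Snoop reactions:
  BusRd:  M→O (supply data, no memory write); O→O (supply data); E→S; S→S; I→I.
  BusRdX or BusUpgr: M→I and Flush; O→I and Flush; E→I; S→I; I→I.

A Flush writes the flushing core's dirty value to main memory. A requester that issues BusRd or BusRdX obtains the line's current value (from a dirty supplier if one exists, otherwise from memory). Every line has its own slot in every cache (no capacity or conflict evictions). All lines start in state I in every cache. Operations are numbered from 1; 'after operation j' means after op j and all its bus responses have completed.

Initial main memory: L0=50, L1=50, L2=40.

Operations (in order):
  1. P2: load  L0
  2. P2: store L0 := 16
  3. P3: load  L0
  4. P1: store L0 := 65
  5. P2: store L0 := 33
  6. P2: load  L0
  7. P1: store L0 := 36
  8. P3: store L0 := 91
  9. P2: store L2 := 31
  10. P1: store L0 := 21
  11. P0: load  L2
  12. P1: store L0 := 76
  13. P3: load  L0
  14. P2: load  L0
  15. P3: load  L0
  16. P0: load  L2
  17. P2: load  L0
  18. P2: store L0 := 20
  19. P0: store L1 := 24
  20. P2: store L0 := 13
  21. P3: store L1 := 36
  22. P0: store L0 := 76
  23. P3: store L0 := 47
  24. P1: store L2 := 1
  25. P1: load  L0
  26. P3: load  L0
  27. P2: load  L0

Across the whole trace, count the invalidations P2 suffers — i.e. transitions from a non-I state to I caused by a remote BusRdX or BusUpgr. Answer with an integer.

  op1 P2: load  L0 → I/I/E/I on L0; bus BusRd; mem=50
  op2 P2: store L0 := 16 → I/I/M/I on L0; bus (none); mem=50
  op3 P3: load  L0 → I/I/O/S on L0; bus BusRd; mem=50
  op4 P1: store L0 := 65 → I/M/I/I on L0; bus BusRdX Flush; mem=16
  op5 P2: store L0 := 33 → I/I/M/I on L0; bus BusRdX Flush; mem=65
  op6 P2: load  L0 → I/I/M/I on L0; bus (none); mem=65
  op7 P1: store L0 := 36 → I/M/I/I on L0; bus BusRdX Flush; mem=33
  op8 P3: store L0 := 91 → I/I/I/M on L0; bus BusRdX Flush; mem=36
  op9 P2: store L2 := 31 → I/I/M/I on L2; bus BusRdX; mem=40
  op10 P1: store L0 := 21 → I/M/I/I on L0; bus BusRdX Flush; mem=91
  op11 P0: load  L2 → S/I/O/I on L2; bus BusRd; mem=40
  op12 P1: store L0 := 76 → I/M/I/I on L0; bus (none); mem=91
  op13 P3: load  L0 → I/O/I/S on L0; bus BusRd; mem=91
  op14 P2: load  L0 → I/O/S/S on L0; bus BusRd; mem=91
  op15 P3: load  L0 → I/O/S/S on L0; bus (none); mem=91
  op16 P0: load  L2 → S/I/O/I on L2; bus (none); mem=40
  op17 P2: load  L0 → I/O/S/S on L0; bus (none); mem=91
  op18 P2: store L0 := 20 → I/I/M/I on L0; bus BusUpgr Flush; mem=76
  op19 P0: store L1 := 24 → M/I/I/I on L1; bus BusRdX; mem=50
  op20 P2: store L0 := 13 → I/I/M/I on L0; bus (none); mem=76
  op21 P3: store L1 := 36 → I/I/I/M on L1; bus BusRdX Flush; mem=24
  op22 P0: store L0 := 76 → M/I/I/I on L0; bus BusRdX Flush; mem=13
  op23 P3: store L0 := 47 → I/I/I/M on L0; bus BusRdX Flush; mem=76
  op24 P1: store L2 := 1 → I/M/I/I on L2; bus BusRdX Flush; mem=31
  op25 P1: load  L0 → I/S/I/O on L0; bus BusRd; mem=76
  op26 P3: load  L0 → I/S/I/O on L0; bus (none); mem=76
  op27 P2: load  L0 → I/S/S/O on L0; bus BusRd; mem=76

invalidations = 4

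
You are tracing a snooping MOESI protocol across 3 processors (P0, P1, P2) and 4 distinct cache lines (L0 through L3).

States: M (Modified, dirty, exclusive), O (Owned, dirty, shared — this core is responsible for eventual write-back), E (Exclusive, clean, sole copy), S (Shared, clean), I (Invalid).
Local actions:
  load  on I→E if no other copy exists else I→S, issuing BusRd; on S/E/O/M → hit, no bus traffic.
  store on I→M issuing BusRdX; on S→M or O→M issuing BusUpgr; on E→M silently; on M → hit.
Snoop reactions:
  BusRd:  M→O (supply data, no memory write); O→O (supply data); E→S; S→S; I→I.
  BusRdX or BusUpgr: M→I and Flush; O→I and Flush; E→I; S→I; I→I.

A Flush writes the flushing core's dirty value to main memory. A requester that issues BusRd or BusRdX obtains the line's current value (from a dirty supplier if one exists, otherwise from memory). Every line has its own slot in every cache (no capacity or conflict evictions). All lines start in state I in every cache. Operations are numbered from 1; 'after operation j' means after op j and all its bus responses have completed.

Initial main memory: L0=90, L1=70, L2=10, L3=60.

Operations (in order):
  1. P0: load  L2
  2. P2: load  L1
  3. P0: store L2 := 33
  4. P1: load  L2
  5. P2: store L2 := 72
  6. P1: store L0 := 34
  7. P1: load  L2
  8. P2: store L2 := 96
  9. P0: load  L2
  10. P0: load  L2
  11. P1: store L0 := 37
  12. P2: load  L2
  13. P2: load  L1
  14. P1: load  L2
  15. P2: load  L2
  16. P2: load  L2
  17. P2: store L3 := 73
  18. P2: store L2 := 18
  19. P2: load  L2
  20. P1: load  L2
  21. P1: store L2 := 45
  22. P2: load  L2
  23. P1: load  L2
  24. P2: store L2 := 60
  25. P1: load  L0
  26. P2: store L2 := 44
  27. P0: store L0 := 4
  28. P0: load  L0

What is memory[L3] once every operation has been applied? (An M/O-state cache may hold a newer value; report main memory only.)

[1] P0: load  L2 | P0:E(10), P1:I, P2:I | bus: BusRd
[2] P2: load  L1 | P0:I, P1:I, P2:E(70) | bus: BusRd
[3] P0: store L2 := 33 | P0:M(33), P1:I, P2:I | bus: none
[4] P1: load  L2 | P0:O(33), P1:S(33), P2:I | bus: BusRd
[5] P2: store L2 := 72 | P0:I, P1:I, P2:M(72) | bus: BusRdX,Flush
[6] P1: store L0 := 34 | P0:I, P1:M(34), P2:I | bus: BusRdX
[7] P1: load  L2 | P0:I, P1:S(72), P2:O(72) | bus: BusRd
[8] P2: store L2 := 96 | P0:I, P1:I, P2:M(96) | bus: BusUpgr
[9] P0: load  L2 | P0:S(96), P1:I, P2:O(96) | bus: BusRd
[10] P0: load  L2 | P0:S(96), P1:I, P2:O(96) | bus: none
[11] P1: store L0 := 37 | P0:I, P1:M(37), P2:I | bus: none
[12] P2: load  L2 | P0:S(96), P1:I, P2:O(96) | bus: none
[13] P2: load  L1 | P0:I, P1:I, P2:E(70) | bus: none
[14] P1: load  L2 | P0:S(96), P1:S(96), P2:O(96) | bus: BusRd
[15] P2: load  L2 | P0:S(96), P1:S(96), P2:O(96) | bus: none
[16] P2: load  L2 | P0:S(96), P1:S(96), P2:O(96) | bus: none
[17] P2: store L3 := 73 | P0:I, P1:I, P2:M(73) | bus: BusRdX
[18] P2: store L2 := 18 | P0:I, P1:I, P2:M(18) | bus: BusUpgr
[19] P2: load  L2 | P0:I, P1:I, P2:M(18) | bus: none
[20] P1: load  L2 | P0:I, P1:S(18), P2:O(18) | bus: BusRd
[21] P1: store L2 := 45 | P0:I, P1:M(45), P2:I | bus: BusUpgr,Flush
[22] P2: load  L2 | P0:I, P1:O(45), P2:S(45) | bus: BusRd
[23] P1: load  L2 | P0:I, P1:O(45), P2:S(45) | bus: none
[24] P2: store L2 := 60 | P0:I, P1:I, P2:M(60) | bus: BusUpgr,Flush
[25] P1: load  L0 | P0:I, P1:M(37), P2:I | bus: none
[26] P2: store L2 := 44 | P0:I, P1:I, P2:M(44) | bus: none
[27] P0: store L0 := 4 | P0:M(4), P1:I, P2:I | bus: BusRdX,Flush
[28] P0: load  L0 | P0:M(4), P1:I, P2:I | bus: none

memory[L3] = 60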